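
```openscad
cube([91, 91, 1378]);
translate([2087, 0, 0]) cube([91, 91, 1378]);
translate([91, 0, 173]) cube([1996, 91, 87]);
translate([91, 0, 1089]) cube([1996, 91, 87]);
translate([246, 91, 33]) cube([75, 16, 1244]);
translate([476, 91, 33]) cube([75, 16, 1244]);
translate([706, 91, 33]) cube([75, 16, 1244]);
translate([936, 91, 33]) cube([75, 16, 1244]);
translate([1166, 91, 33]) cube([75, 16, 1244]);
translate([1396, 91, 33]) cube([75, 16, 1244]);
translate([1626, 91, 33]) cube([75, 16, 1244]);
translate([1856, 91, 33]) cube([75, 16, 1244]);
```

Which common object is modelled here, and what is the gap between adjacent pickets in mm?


A fence section. The picket gap is 155 mm.

Two posts, two rails, 8 pickets — a fence section. Span 1996 mm holds 8 pickets of 75 mm with 9 equal gaps: ⌊(1996 − 8·75) / 9⌋ = 155 mm.


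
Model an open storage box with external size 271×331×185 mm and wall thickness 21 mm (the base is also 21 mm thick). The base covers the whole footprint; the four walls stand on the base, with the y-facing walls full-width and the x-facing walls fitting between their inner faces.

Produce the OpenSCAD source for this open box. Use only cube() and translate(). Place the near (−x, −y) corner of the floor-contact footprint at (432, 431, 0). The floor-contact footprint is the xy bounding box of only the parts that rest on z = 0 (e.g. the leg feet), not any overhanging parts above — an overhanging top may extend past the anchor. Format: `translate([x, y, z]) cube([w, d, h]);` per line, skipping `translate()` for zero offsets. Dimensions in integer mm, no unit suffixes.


translate([432, 431, 0]) cube([271, 331, 21]);
translate([432, 431, 21]) cube([271, 21, 164]);
translate([432, 741, 21]) cube([271, 21, 164]);
translate([432, 452, 21]) cube([21, 289, 164]);
translate([682, 452, 21]) cube([21, 289, 164]);


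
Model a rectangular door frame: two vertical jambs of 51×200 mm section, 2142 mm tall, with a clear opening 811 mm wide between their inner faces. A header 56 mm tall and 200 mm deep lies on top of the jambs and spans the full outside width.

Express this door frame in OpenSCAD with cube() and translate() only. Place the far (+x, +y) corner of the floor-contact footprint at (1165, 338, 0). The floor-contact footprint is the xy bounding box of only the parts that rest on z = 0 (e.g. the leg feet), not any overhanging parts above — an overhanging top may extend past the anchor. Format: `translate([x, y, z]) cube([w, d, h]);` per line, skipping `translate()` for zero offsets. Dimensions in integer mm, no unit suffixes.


translate([252, 138, 0]) cube([51, 200, 2142]);
translate([1114, 138, 0]) cube([51, 200, 2142]);
translate([252, 138, 2142]) cube([913, 200, 56]);


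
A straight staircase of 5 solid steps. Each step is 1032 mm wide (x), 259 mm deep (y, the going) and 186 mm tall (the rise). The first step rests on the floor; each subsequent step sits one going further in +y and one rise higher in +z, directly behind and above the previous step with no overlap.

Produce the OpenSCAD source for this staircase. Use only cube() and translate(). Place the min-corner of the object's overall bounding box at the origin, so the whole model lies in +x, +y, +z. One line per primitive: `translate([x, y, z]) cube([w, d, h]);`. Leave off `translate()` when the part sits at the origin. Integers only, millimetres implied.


cube([1032, 259, 186]);
translate([0, 259, 186]) cube([1032, 259, 186]);
translate([0, 518, 372]) cube([1032, 259, 186]);
translate([0, 777, 558]) cube([1032, 259, 186]);
translate([0, 1036, 744]) cube([1032, 259, 186]);


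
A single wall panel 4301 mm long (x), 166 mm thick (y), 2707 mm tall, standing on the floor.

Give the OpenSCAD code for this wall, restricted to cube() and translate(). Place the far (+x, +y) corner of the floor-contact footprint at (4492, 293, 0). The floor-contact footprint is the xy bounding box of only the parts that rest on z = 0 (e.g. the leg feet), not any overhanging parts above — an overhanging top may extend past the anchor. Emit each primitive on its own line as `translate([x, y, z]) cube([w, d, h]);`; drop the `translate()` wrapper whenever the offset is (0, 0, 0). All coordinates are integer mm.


translate([191, 127, 0]) cube([4301, 166, 2707]);


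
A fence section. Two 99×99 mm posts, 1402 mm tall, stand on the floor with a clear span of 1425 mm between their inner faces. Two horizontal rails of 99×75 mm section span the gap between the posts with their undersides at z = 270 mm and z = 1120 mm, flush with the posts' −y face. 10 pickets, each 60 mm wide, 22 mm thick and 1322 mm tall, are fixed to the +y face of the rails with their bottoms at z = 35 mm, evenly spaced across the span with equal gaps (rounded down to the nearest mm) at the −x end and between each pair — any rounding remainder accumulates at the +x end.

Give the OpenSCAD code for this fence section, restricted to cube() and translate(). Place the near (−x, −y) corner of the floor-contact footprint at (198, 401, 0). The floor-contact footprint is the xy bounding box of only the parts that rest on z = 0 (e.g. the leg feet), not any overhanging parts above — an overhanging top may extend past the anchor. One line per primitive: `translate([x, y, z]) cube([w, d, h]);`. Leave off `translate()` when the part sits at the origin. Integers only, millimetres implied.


translate([198, 401, 0]) cube([99, 99, 1402]);
translate([1722, 401, 0]) cube([99, 99, 1402]);
translate([297, 401, 270]) cube([1425, 99, 75]);
translate([297, 401, 1120]) cube([1425, 99, 75]);
translate([372, 500, 35]) cube([60, 22, 1322]);
translate([507, 500, 35]) cube([60, 22, 1322]);
translate([642, 500, 35]) cube([60, 22, 1322]);
translate([777, 500, 35]) cube([60, 22, 1322]);
translate([912, 500, 35]) cube([60, 22, 1322]);
translate([1047, 500, 35]) cube([60, 22, 1322]);
translate([1182, 500, 35]) cube([60, 22, 1322]);
translate([1317, 500, 35]) cube([60, 22, 1322]);
translate([1452, 500, 35]) cube([60, 22, 1322]);
translate([1587, 500, 35]) cube([60, 22, 1322]);


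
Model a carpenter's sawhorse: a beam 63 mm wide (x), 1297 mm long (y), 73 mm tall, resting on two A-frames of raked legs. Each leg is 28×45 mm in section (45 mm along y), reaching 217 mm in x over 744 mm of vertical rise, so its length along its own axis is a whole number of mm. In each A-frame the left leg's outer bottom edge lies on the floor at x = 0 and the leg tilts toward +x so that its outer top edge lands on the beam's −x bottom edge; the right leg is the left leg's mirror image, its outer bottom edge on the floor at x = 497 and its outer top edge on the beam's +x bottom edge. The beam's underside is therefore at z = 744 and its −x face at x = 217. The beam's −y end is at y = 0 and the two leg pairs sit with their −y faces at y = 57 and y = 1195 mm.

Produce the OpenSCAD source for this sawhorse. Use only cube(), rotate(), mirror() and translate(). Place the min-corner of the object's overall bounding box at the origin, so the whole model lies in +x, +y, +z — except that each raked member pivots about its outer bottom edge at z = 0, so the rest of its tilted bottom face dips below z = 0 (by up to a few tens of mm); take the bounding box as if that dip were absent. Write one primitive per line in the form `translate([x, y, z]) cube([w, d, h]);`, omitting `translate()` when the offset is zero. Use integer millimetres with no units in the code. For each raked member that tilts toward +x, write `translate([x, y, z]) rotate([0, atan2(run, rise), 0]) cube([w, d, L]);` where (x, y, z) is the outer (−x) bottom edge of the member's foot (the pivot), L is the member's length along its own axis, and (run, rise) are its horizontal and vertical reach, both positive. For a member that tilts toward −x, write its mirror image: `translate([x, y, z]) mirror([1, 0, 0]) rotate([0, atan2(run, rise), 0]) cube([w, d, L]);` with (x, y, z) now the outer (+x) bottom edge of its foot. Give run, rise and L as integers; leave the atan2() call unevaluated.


translate([217, 0, 744]) cube([63, 1297, 73]);
translate([0, 57, 0]) rotate([0, atan2(217, 744), 0]) cube([28, 45, 775]);
translate([497, 57, 0]) mirror([1, 0, 0]) rotate([0, atan2(217, 744), 0]) cube([28, 45, 775]);
translate([0, 1195, 0]) rotate([0, atan2(217, 744), 0]) cube([28, 45, 775]);
translate([497, 1195, 0]) mirror([1, 0, 0]) rotate([0, atan2(217, 744), 0]) cube([28, 45, 775]);


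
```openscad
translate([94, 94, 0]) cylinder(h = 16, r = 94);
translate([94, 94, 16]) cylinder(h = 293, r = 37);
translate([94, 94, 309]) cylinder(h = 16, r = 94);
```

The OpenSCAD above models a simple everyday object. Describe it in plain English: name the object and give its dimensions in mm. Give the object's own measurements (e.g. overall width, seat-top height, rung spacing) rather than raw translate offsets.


A spool: two coaxial disc flanges of radius 94 mm and thickness 16 mm, joined by a core cylinder of radius 37 mm and height 293 mm. The lower flange rests on z = 0 and the three cylinders share a vertical axis.


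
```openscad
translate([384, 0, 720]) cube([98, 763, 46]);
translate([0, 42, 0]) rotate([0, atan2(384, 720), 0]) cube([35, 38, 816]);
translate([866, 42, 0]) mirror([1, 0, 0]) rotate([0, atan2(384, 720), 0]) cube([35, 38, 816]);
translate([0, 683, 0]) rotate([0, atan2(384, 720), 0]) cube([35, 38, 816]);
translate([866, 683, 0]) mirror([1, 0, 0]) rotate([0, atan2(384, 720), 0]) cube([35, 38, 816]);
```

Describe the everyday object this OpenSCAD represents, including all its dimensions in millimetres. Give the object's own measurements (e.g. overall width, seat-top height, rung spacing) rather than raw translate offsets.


A sawhorse. A 98×763×46 mm beam (x, y, z) sits on two A-frame leg pairs. Each pair is two raked legs of 35×38 mm section (38 mm along y) splaying symmetrically in x. Each leg rises 720 mm vertically over 384 mm of horizontal reach and is 816 mm long along its own axis. Every leg's outer bottom edge rests on the floor and its outer top edge meets a bottom edge of the beam — the left legs (tilting toward +x) meet the beam's −x bottom edge, the right legs (their mirror images, tilting toward −x) meet its +x bottom edge — so the leg tops tuck under the beam, the beam's underside is 720 mm above the floor, and the feet are 866 mm apart outside-to-outside with the beam centred between them. The two leg pairs are set in 42 mm from either end of the beam.


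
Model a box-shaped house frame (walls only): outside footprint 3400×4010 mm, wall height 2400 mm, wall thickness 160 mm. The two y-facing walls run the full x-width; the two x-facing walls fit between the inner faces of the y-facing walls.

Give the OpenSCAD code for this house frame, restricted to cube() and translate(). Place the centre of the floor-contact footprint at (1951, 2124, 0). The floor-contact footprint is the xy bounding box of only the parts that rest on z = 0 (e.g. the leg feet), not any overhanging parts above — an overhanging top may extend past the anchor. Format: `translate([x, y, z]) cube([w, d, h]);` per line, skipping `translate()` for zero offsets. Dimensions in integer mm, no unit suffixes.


translate([251, 119, 0]) cube([3400, 160, 2400]);
translate([251, 3969, 0]) cube([3400, 160, 2400]);
translate([251, 279, 0]) cube([160, 3690, 2400]);
translate([3491, 279, 0]) cube([160, 3690, 2400]);


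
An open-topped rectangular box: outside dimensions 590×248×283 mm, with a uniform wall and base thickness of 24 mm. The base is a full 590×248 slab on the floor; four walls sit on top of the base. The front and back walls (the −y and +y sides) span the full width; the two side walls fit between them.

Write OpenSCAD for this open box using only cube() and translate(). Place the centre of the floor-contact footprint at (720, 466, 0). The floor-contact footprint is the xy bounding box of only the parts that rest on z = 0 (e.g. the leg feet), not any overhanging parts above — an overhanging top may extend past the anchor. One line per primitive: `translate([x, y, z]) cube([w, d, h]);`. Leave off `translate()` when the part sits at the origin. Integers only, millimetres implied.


translate([425, 342, 0]) cube([590, 248, 24]);
translate([425, 342, 24]) cube([590, 24, 259]);
translate([425, 566, 24]) cube([590, 24, 259]);
translate([425, 366, 24]) cube([24, 200, 259]);
translate([991, 366, 24]) cube([24, 200, 259]);


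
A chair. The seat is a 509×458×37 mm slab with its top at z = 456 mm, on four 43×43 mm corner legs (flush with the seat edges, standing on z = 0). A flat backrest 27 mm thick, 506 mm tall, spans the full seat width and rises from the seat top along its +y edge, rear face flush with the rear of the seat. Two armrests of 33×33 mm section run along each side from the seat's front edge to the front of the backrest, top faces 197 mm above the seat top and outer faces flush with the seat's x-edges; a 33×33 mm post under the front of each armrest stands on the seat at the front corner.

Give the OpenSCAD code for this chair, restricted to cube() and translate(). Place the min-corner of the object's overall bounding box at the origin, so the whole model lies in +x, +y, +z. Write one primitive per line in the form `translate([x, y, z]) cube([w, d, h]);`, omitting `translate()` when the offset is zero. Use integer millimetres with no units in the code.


translate([0, 0, 419]) cube([509, 458, 37]);
cube([43, 43, 419]);
translate([466, 0, 0]) cube([43, 43, 419]);
translate([0, 415, 0]) cube([43, 43, 419]);
translate([466, 415, 0]) cube([43, 43, 419]);
translate([0, 431, 456]) cube([509, 27, 506]);
translate([0, 0, 620]) cube([33, 431, 33]);
translate([476, 0, 620]) cube([33, 431, 33]);
translate([0, 0, 456]) cube([33, 33, 164]);
translate([476, 0, 456]) cube([33, 33, 164]);


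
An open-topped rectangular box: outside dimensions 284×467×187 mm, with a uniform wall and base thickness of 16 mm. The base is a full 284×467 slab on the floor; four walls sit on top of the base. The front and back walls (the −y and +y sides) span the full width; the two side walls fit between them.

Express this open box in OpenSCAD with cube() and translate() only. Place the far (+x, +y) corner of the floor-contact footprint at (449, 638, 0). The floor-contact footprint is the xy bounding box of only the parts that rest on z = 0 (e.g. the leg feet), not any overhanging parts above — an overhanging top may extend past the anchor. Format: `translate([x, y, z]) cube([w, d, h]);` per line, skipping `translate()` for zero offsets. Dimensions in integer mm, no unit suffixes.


translate([165, 171, 0]) cube([284, 467, 16]);
translate([165, 171, 16]) cube([284, 16, 171]);
translate([165, 622, 16]) cube([284, 16, 171]);
translate([165, 187, 16]) cube([16, 435, 171]);
translate([433, 187, 16]) cube([16, 435, 171]);


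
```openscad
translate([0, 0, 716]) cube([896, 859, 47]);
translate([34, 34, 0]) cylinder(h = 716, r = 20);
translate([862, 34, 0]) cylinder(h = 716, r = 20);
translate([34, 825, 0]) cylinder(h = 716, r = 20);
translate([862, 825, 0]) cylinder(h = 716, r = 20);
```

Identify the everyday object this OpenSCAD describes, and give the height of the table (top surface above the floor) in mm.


A table. The table height is 763 mm.

A 896×859×47 slab sits at z = 716 on four Ø40 mm round legs — a table. The top surface is at 716 + 47 = 763 mm.


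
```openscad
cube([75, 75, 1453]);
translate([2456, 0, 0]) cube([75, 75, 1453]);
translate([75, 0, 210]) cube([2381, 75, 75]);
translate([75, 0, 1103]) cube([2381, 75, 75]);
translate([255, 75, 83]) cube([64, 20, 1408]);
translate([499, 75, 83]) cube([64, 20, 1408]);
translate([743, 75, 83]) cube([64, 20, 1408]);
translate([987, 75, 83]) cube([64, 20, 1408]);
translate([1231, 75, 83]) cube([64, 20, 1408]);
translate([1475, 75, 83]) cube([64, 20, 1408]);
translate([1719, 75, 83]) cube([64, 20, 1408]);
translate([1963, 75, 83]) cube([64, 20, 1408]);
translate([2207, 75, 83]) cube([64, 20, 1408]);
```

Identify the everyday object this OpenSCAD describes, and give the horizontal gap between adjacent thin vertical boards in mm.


A fence section. The picket gap is 180 mm.

Two posts, two rails, 9 pickets — a fence section. Span 2381 mm holds 9 pickets of 64 mm with 10 equal gaps: ⌊(2381 − 9·64) / 10⌋ = 180 mm.


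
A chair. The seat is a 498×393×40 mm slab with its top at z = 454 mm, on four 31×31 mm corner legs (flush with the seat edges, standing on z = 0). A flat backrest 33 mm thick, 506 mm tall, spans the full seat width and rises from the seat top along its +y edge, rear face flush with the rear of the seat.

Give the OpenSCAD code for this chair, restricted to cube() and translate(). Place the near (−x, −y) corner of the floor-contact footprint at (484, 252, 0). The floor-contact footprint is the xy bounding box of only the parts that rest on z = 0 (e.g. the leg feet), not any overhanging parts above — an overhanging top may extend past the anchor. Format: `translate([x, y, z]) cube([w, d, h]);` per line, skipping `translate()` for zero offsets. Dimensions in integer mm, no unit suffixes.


// leg_h = 454 - 40 = 414
translate([484, 252, 414]) cube([498, 393, 40]);
translate([484, 252, 0]) cube([31, 31, 414]);
translate([951, 252, 0]) cube([31, 31, 414]);
translate([484, 614, 0]) cube([31, 31, 414]);
translate([951, 614, 0]) cube([31, 31, 414]);
translate([484, 612, 454]) cube([498, 33, 506]);


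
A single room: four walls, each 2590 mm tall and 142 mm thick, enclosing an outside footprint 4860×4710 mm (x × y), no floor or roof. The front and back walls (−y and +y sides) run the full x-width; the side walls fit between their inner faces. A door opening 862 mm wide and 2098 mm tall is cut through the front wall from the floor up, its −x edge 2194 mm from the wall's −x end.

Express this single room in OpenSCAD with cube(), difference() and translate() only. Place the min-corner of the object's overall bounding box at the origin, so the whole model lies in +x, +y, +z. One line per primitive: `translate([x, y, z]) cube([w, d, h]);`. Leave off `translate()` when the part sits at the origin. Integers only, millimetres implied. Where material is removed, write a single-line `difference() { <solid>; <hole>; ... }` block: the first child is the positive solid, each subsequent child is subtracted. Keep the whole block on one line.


difference() { cube([4860, 142, 2590]); translate([2194, 0, 0]) cube([862, 142, 2098]); }
translate([0, 4568, 0]) cube([4860, 142, 2590]);
translate([0, 142, 0]) cube([142, 4426, 2590]);
translate([4718, 142, 0]) cube([142, 4426, 2590]);


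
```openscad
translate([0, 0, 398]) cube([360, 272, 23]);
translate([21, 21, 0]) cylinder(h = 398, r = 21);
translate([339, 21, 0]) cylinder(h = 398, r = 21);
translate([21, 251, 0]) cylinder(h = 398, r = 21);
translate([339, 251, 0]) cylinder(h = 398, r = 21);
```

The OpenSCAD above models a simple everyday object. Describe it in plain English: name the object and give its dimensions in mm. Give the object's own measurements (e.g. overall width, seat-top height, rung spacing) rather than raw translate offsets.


A simple wooden stool: a rectangular seat 360 mm (x) by 272 mm (y), 23 mm thick, top face at z = 421 mm, on four round legs, each 42 mm in diameter. The legs rest on z = 0, each leg's axis is inset half a diameter from the nearest pair of seat edges (so the leg's bounding box is flush with the corner).


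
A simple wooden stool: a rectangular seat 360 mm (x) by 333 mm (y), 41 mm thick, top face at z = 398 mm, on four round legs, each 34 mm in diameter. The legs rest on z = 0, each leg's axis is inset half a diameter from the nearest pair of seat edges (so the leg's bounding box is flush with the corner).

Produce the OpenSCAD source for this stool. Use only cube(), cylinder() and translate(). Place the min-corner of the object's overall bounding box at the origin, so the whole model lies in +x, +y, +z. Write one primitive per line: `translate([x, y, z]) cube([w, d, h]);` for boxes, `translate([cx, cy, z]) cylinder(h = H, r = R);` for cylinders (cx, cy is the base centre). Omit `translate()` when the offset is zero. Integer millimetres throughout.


// leg_h = 398 - 41 = 357
translate([0, 0, 357]) cube([360, 333, 41]);
translate([17, 17, 0]) cylinder(h = 357, r = 17);
translate([343, 17, 0]) cylinder(h = 357, r = 17);
translate([17, 316, 0]) cylinder(h = 357, r = 17);
translate([343, 316, 0]) cylinder(h = 357, r = 17);


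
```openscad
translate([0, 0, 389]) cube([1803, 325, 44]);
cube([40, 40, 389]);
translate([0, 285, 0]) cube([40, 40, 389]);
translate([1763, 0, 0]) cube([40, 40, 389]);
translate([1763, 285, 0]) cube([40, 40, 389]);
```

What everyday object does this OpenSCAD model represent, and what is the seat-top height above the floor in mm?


A bench. The seat-top height is 433 mm.

A long slab on four corner posts — a bench. The slab sits at z = 389 with thickness 44, so the top is 389 + 44 = 433 mm.


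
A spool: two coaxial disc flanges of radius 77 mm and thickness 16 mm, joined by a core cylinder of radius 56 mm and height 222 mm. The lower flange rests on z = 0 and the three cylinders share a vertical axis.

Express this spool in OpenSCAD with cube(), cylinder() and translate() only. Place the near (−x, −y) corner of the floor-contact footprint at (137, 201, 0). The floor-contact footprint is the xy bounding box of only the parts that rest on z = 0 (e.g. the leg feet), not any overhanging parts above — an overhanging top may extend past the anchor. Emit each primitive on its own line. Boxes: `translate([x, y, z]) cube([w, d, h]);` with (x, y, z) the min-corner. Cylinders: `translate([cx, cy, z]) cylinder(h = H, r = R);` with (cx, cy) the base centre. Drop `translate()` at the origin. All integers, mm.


translate([214, 278, 0]) cylinder(h = 16, r = 77);
translate([214, 278, 16]) cylinder(h = 222, r = 56);
translate([214, 278, 238]) cylinder(h = 16, r = 77);


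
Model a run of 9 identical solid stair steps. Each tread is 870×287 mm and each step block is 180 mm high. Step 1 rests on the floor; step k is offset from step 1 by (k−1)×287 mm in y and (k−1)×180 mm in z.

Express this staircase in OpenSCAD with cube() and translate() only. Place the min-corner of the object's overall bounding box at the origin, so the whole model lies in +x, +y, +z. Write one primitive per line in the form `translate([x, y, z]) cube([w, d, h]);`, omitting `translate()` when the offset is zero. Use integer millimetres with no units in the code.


cube([870, 287, 180]);
translate([0, 287, 180]) cube([870, 287, 180]);
translate([0, 574, 360]) cube([870, 287, 180]);
translate([0, 861, 540]) cube([870, 287, 180]);
translate([0, 1148, 720]) cube([870, 287, 180]);
translate([0, 1435, 900]) cube([870, 287, 180]);
translate([0, 1722, 1080]) cube([870, 287, 180]);
translate([0, 2009, 1260]) cube([870, 287, 180]);
translate([0, 2296, 1440]) cube([870, 287, 180]);


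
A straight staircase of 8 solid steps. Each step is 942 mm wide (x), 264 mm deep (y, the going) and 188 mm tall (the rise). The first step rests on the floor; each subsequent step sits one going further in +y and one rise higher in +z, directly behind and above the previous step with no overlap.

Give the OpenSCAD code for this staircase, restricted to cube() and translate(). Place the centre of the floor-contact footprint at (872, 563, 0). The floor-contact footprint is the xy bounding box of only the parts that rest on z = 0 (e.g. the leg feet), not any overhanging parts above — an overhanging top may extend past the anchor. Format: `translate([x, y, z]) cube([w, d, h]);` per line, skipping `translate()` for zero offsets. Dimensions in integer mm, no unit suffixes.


translate([401, 431, 0]) cube([942, 264, 188]);
translate([401, 695, 188]) cube([942, 264, 188]);
translate([401, 959, 376]) cube([942, 264, 188]);
translate([401, 1223, 564]) cube([942, 264, 188]);
translate([401, 1487, 752]) cube([942, 264, 188]);
translate([401, 1751, 940]) cube([942, 264, 188]);
translate([401, 2015, 1128]) cube([942, 264, 188]);
translate([401, 2279, 1316]) cube([942, 264, 188]);


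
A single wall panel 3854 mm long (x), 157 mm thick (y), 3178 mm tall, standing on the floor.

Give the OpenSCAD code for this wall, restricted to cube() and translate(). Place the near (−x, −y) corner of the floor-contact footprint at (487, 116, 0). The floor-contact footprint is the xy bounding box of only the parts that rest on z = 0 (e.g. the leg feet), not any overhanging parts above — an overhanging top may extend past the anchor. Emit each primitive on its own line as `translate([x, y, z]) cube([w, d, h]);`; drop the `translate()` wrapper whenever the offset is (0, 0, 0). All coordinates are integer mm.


translate([487, 116, 0]) cube([3854, 157, 3178]);


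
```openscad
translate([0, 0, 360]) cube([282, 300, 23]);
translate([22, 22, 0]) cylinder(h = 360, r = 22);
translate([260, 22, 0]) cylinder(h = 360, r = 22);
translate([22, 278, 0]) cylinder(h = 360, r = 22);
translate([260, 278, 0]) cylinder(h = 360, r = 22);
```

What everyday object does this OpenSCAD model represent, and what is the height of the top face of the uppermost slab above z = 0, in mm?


A stool. The seat height is 383 mm.

A 282×300×23 slab at z = 360 on four corner cylinders — a stool. The seat top is 360 + 23 = 383 mm.


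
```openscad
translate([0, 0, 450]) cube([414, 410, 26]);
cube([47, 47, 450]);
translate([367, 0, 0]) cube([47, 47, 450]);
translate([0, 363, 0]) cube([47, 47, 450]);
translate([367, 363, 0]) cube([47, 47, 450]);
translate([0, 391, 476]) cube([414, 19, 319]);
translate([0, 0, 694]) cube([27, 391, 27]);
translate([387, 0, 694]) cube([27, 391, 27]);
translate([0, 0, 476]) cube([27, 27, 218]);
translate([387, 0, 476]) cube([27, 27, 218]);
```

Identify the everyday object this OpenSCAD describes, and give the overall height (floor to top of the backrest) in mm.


A chair. The overall height is 795 mm.

A slab on four corner posts with a tall panel at the back — a chair. The seat slab sits at z = 450 with thickness 26, and the 319 mm backrest starts at the seat top, so the overall height is 450 + 26 + 319 = 795 mm.


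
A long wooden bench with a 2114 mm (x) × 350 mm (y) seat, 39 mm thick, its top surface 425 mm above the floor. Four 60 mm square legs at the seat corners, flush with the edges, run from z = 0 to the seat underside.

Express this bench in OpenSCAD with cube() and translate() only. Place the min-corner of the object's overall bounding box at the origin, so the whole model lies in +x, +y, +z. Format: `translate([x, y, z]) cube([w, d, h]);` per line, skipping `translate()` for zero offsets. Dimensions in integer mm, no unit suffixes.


translate([0, 0, 386]) cube([2114, 350, 39]);
cube([60, 60, 386]);
translate([0, 290, 0]) cube([60, 60, 386]);
translate([2054, 0, 0]) cube([60, 60, 386]);
translate([2054, 290, 0]) cube([60, 60, 386]);


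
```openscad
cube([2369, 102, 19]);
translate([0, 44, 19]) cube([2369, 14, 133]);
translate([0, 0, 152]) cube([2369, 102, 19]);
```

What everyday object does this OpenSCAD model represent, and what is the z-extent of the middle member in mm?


An I-beam. The web height is 133 mm.

Two wide flanges with a thin centred web — an I-beam. Overall 171 mm minus two 19 mm flanges gives a web of 171 − 2·19 = 133 mm.


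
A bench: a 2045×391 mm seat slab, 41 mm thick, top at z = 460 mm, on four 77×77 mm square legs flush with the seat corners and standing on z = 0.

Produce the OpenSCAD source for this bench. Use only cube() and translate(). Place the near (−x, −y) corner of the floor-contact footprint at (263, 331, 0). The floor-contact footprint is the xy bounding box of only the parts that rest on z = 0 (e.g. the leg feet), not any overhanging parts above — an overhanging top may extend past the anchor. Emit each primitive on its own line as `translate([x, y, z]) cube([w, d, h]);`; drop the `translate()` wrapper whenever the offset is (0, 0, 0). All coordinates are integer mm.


translate([263, 331, 419]) cube([2045, 391, 41]);
translate([263, 331, 0]) cube([77, 77, 419]);
translate([263, 645, 0]) cube([77, 77, 419]);
translate([2231, 331, 0]) cube([77, 77, 419]);
translate([2231, 645, 0]) cube([77, 77, 419]);


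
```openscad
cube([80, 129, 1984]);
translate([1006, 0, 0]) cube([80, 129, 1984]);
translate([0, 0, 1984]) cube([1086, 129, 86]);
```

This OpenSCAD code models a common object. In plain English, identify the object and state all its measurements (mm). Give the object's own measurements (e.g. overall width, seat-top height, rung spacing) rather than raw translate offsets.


A door frame. The clear opening is 926 mm wide and 1984 mm high. Two 80 mm wide jambs, 129 mm deep, stand either side of the opening from the floor to the top of the opening. A 86 mm thick head sits across the top of both jambs, spanning the full outside width of the frame.


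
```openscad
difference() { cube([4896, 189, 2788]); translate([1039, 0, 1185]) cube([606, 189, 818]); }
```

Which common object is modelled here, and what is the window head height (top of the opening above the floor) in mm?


A wall with a window opening. The window head height is 2003 mm.

A wall with a rectangular opening subtracted — a window. Sill at z = 1185, opening 818 mm tall, so the head is at 1185 + 818 = 2003 mm.


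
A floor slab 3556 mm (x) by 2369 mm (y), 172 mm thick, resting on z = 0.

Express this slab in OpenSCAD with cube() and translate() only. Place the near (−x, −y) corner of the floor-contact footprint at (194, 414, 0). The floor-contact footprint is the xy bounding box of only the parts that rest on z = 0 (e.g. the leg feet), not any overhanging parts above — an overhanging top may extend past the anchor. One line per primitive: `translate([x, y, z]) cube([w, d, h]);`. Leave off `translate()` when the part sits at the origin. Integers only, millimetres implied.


translate([194, 414, 0]) cube([3556, 2369, 172]);


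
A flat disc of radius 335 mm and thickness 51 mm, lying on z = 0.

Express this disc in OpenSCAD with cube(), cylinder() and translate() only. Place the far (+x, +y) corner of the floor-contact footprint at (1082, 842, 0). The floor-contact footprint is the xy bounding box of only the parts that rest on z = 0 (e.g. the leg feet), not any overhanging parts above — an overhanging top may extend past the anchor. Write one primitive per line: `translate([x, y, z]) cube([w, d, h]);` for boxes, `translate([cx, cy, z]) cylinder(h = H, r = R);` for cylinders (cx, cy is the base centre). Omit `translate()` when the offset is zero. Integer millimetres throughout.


translate([747, 507, 0]) cylinder(h = 51, r = 335);


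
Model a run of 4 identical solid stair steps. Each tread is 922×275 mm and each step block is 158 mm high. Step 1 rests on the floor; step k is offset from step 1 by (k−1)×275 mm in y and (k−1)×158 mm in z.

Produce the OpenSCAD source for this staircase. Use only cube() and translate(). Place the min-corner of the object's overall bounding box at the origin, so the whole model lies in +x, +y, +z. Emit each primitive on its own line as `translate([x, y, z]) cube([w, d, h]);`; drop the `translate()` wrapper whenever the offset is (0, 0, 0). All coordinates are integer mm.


cube([922, 275, 158]);
translate([0, 275, 158]) cube([922, 275, 158]);
translate([0, 550, 316]) cube([922, 275, 158]);
translate([0, 825, 474]) cube([922, 275, 158]);


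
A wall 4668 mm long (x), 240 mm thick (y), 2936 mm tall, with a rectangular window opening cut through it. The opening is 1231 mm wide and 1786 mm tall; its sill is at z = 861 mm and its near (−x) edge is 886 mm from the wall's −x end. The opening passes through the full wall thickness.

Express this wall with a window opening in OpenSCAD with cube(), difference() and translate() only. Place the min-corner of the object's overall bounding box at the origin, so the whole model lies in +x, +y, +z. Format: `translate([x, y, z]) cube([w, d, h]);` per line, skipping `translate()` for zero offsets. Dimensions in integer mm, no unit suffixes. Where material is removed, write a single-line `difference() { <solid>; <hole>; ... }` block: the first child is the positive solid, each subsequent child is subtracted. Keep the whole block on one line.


difference() { cube([4668, 240, 2936]); translate([886, 0, 861]) cube([1231, 240, 1786]); }


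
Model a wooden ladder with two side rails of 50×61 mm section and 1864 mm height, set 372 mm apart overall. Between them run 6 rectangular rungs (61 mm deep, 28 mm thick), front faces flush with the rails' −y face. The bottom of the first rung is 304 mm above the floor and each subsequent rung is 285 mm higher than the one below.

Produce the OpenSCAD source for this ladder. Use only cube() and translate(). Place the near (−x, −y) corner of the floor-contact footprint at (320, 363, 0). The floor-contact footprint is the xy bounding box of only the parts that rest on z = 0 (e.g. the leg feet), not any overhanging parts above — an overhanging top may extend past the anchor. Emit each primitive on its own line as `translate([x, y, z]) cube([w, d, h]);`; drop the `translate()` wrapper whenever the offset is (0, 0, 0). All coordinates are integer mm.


translate([320, 363, 0]) cube([50, 61, 1864]);
translate([642, 363, 0]) cube([50, 61, 1864]);
translate([370, 363, 304]) cube([272, 61, 28]);
translate([370, 363, 589]) cube([272, 61, 28]);
translate([370, 363, 874]) cube([272, 61, 28]);
translate([370, 363, 1159]) cube([272, 61, 28]);
translate([370, 363, 1444]) cube([272, 61, 28]);
translate([370, 363, 1729]) cube([272, 61, 28]);


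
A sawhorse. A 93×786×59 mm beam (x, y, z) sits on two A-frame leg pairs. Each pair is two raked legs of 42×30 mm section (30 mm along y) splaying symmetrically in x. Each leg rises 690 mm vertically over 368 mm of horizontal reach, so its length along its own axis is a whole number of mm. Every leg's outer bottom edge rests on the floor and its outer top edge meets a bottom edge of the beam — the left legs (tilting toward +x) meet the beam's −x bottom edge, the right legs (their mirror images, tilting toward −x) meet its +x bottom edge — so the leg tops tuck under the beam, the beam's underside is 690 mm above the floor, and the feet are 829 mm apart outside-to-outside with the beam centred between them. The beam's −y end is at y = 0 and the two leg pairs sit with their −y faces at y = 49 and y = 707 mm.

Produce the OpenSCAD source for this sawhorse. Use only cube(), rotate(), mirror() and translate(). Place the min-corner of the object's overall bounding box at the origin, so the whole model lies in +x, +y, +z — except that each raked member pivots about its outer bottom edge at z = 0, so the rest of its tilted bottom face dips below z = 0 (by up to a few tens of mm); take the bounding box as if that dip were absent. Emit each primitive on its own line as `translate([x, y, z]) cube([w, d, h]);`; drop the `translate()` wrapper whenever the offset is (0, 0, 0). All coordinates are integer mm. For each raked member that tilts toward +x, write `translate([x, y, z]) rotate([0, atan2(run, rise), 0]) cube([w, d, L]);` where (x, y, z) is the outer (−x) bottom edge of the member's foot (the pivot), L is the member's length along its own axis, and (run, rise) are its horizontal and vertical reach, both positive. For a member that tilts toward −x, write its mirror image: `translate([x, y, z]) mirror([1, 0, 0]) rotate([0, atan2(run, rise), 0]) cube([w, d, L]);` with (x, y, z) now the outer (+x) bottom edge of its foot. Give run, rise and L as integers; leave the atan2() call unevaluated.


translate([368, 0, 690]) cube([93, 786, 59]);
translate([0, 49, 0]) rotate([0, atan2(368, 690), 0]) cube([42, 30, 782]);
translate([829, 49, 0]) mirror([1, 0, 0]) rotate([0, atan2(368, 690), 0]) cube([42, 30, 782]);
translate([0, 707, 0]) rotate([0, atan2(368, 690), 0]) cube([42, 30, 782]);
translate([829, 707, 0]) mirror([1, 0, 0]) rotate([0, atan2(368, 690), 0]) cube([42, 30, 782]);


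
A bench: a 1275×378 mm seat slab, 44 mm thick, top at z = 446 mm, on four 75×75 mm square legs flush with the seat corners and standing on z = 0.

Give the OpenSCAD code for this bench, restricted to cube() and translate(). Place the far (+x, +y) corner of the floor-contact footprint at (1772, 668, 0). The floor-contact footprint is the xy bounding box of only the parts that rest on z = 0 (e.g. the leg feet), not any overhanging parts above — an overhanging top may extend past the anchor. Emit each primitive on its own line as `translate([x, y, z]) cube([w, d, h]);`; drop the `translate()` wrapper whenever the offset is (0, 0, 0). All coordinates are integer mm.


translate([497, 290, 402]) cube([1275, 378, 44]);
translate([497, 290, 0]) cube([75, 75, 402]);
translate([497, 593, 0]) cube([75, 75, 402]);
translate([1697, 290, 0]) cube([75, 75, 402]);
translate([1697, 593, 0]) cube([75, 75, 402]);


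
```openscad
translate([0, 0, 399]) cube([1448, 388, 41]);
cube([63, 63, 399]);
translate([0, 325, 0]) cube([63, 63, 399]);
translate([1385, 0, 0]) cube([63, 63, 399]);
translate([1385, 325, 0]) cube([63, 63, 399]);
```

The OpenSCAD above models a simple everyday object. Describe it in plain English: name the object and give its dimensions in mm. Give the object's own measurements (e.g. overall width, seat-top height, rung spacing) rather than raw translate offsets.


A bench: a 1448×388 mm seat slab, 41 mm thick, top at z = 440 mm, on four 63×63 mm square legs flush with the seat corners and standing on z = 0.


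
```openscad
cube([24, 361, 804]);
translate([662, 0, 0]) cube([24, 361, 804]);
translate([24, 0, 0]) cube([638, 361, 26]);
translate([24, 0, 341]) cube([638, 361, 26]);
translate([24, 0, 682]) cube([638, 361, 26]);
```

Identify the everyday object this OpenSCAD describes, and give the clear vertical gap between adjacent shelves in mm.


A bookshelf. The clear shelf gap is 315 mm.

Two tall side panels with 3 horizontal boards between them — a bookshelf. The first two shelf undersides are at z = 0 and z = 341; with shelf thickness 26, the clear gap is 341 − 0 − 26 = 315 mm.


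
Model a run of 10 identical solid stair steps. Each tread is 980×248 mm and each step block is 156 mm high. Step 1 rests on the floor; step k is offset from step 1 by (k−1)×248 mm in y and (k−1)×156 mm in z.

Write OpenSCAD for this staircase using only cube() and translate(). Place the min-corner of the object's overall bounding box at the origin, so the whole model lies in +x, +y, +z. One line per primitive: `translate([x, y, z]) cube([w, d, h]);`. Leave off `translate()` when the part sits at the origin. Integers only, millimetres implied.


cube([980, 248, 156]);
translate([0, 248, 156]) cube([980, 248, 156]);
translate([0, 496, 312]) cube([980, 248, 156]);
translate([0, 744, 468]) cube([980, 248, 156]);
translate([0, 992, 624]) cube([980, 248, 156]);
translate([0, 1240, 780]) cube([980, 248, 156]);
translate([0, 1488, 936]) cube([980, 248, 156]);
translate([0, 1736, 1092]) cube([980, 248, 156]);
translate([0, 1984, 1248]) cube([980, 248, 156]);
translate([0, 2232, 1404]) cube([980, 248, 156]);


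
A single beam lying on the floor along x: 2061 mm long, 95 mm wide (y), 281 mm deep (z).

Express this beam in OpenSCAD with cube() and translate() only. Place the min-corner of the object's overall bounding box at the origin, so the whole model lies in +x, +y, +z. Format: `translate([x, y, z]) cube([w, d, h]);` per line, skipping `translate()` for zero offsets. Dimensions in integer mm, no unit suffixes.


cube([2061, 95, 281]);


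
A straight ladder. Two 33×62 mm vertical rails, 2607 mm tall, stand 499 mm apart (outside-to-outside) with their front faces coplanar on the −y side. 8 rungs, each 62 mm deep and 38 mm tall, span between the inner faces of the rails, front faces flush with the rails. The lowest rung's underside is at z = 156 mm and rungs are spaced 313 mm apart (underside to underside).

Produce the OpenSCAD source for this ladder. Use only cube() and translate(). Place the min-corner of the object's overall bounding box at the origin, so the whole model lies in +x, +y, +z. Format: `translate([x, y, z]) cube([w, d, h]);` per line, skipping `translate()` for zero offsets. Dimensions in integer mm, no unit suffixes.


// rung span = 499 - 2*33 = 433
// rung[k] z = 156 + k*313
cube([33, 62, 2607]);
translate([466, 0, 0]) cube([33, 62, 2607]);
translate([33, 0, 156]) cube([433, 62, 38]);
translate([33, 0, 469]) cube([433, 62, 38]);
translate([33, 0, 782]) cube([433, 62, 38]);
translate([33, 0, 1095]) cube([433, 62, 38]);
translate([33, 0, 1408]) cube([433, 62, 38]);
translate([33, 0, 1721]) cube([433, 62, 38]);
translate([33, 0, 2034]) cube([433, 62, 38]);
translate([33, 0, 2347]) cube([433, 62, 38]);
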